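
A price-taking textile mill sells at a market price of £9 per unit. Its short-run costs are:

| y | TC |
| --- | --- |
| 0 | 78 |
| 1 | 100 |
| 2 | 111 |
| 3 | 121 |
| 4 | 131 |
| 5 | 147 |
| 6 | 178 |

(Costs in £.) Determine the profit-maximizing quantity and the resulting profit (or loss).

Profit at each row (π = 9y − TC): y=0: -78; y=1: -91; y=2: -93; y=3: -94; y=4: -95; y=5: -102; y=6: -124.
Profit is highest at y = 0. Equivalently, the lowest AVC in the table is 53/4 ≈ £13.25 at y = 4, and P = £9 falls below it — price never covers variable cost, so the firm shuts down and loses only its fixed cost.

y = 0 (shut down); profit = -£78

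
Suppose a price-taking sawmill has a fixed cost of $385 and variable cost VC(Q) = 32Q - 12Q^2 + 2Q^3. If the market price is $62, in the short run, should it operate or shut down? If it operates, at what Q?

Strip out fixed cost: VC = 32Q - 12Q^2 + 2Q^3. Then AVC = 32 - 12Q + 2Q^2 and MC = 32 - 24Q + 6Q^2.
AVC hits its minimum where MC = AVC, at Q = 3, giving min AVC = 32 - 12·3 + 2·3^2 = $14.
Because $62 ≥ $14, revenue can cover variable cost; the firm operates.
Solving P = MC: -30 - 24Q + 6Q^2 = 0 ⇒ Q = -1 or 5. On the upward-sloping branch, Q* = 5.
Check: AVC at Q = 5 is $22 ≤ P, so revenue covers variable cost.
Profit = P·Q − TC = 62·5 − 495 = -$185, a loss, but smaller than the $385 fixed cost the firm would lose by shutting down.

Produce at Q = 5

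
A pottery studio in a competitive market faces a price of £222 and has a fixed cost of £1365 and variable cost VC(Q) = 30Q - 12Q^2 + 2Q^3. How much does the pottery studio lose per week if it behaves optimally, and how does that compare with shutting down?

Profit = -£85 at Q = 8

AVC = 30 - 12Q + 2Q^2; min AVC = £12 at Q = 3. Since P = £222 ≥ min AVC, the firm produces.
MC = 30 - 24Q + 6Q^2. Setting P = MC and taking the root on the rising branch gives Q* = 8.
TR = 222·8 = 1776. TC = 1365 + 496 = 1861. Profit = 1776 − 1861 = -£85.
Shutting down would mean losing the fixed cost of £1365, so operating at a loss of £85 is better by £1280.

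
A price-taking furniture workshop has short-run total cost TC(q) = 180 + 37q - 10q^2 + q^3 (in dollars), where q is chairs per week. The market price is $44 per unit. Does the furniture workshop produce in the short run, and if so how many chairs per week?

Produce at q = 7

From TC, MC = TC'(q) = 37 - 20q + 3q^2 and AVC = VC/q = 37 - 10q + q^2.
The AVC parabola has its vertex at q = 10/2 = 5, where AVC = 37 - 10·5 + 5^2 = $12.
Since P = $44 ≥ min AVC = $12, price covers variable cost and the firm should produce.
P = MC gives -7 - 20q + 3q^2 = 0, with roots -1/3 and 7. Take the larger (rising MC): q* = 7.
Check: AVC at q = 7 is $16 ≤ P, so revenue covers variable cost.
Profit = P·q − TC = 44·7 − 292 = $16.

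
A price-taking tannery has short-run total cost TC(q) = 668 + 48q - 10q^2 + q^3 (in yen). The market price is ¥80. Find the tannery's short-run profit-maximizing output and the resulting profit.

Profit = -¥284 at q = 8

AVC = 48 - 10q + q^2 has its minimum ¥23 at q = 5; price ¥80 clears that bar, so the firm operates.
With MC = 48 - 20q + 3q^2, P = MC on the upward-sloping part at q* = 8.
TR = 80·8 = 640. TC = 668 + 256 = 924. Profit = 640 − 924 = -¥284.
That loss of ¥284 beats the ¥668 the firm would lose by shutting down; producing recovers ¥384 of fixed cost.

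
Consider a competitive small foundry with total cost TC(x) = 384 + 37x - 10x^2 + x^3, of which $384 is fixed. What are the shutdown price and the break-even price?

Shutdown price = $12; break-even price = $69

AVC = 37 - 10x + x^2; minimized at x = 5, giving min AVC = $12. That is the shutdown price.
ATC = 384/x + 37 - 10x + x^2. Setting dATC/dx = −384/x^2 − 10 + 2x = 0 gives x = 8 (since 2·8^3 − 10·8^2 = 384).
min ATC = 384/8 + 37 − 10·8 + 8^2 = $69. That is the break-even price.
Between these two prices the firm operates at a loss; above $69 it earns a profit.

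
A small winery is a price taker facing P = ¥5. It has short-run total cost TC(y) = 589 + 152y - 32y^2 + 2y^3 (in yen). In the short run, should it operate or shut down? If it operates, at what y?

Shut down

Strip out fixed cost: VC = 152y - 32y^2 + 2y^3. Then AVC = 152 - 32y + 2y^2 and MC = 152 - 64y + 6y^2.
The AVC parabola has its vertex at y = 32/4 = 8, where AVC = 152 - 32·8 + 2·8^2 = ¥24.
With P < min AVC (¥5 < ¥24), every unit sold adds to the loss.
Best response: produce nothing and absorb the ¥589 fixed cost.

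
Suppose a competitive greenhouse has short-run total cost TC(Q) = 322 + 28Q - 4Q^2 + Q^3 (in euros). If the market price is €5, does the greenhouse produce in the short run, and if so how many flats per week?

From TC, MC = TC'(Q) = 28 - 8Q + 3Q^2 and AVC = VC/Q = 28 - 4Q + Q^2.
AVC hits its minimum where MC = AVC, at Q = 2, giving min AVC = 28 - 4·2 + 2^2 = €24.
Since P = €5 < min AVC = €24, price fails to cover variable cost at any output.
The firm minimizes its loss by shutting down and losing only its fixed cost of €322.

Shut down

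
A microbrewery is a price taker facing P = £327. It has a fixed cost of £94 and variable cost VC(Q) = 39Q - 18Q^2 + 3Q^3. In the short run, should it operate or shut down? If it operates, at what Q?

Produce at Q = 8

Variable cost is VC = 39Q - 18Q^2 + 3Q^3, so AVC = VC/Q = 39 - 18Q + 3Q^2 and MC = dTC/dQ = 39 - 36Q + 9Q^2.
AVC hits its minimum where MC = AVC, at Q = 3, giving min AVC = 39 - 18·3 + 3·3^2 = £12.
P = £327 exceeds min AVC = £12, so the firm stays open.
P = MC gives -288 - 36Q + 9Q^2 = 0, with roots -4 and 8. Take the larger (rising MC): Q* = 8.
Check: AVC at Q = 8 is £87 ≤ P, so revenue covers variable cost.
Profit = P·Q − TC = 327·8 − 790 = £1826.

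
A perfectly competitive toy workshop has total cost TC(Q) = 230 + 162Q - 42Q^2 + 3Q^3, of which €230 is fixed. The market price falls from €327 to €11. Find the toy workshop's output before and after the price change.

Output falls from 11 to 0 (the firm shuts down)

MC = 162 - 84Q + 9Q^2; the shutdown threshold is min AVC = €15 (at Q = 7).
With P = €327 above the shutdown price, P = MC gives Q = 11.
At P = €11 < min AVC = €15, price no longer covers variable cost at any output, so the firm shuts down: Q = 0.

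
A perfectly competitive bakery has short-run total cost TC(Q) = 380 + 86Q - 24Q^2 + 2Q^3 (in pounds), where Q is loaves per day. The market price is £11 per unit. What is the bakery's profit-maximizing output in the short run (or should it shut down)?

From TC, MC = TC'(Q) = 86 - 48Q + 6Q^2 and AVC = VC/Q = 86 - 24Q + 2Q^2.
AVC hits its minimum where MC = AVC, at Q = 6, giving min AVC = 86 - 24·6 + 2·6^2 = £14.
Since P = £11 < min AVC = £14, price fails to cover variable cost at any output.
Shutting down limits the loss to fixed cost, £380.

Shut down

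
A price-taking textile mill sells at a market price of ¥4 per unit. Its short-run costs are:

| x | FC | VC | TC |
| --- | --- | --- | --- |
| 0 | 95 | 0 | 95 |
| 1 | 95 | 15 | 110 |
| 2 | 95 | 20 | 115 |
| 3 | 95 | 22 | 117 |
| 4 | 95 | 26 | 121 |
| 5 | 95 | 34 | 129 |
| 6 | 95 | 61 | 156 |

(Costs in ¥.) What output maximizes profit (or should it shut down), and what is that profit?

Profit at each row (π = 4x − TC): x=0: -95; x=1: -106; x=2: -107; x=3: -105; x=4: -105; x=5: -109; x=6: -132.
Profit is highest at x = 0. Equivalently, the lowest AVC in the table is 26/4 ≈ ¥6.50 at x = 4, and P = ¥4 falls below it — price never covers variable cost, so the firm shuts down and loses only its fixed cost.

x = 0 (shut down); profit = -¥95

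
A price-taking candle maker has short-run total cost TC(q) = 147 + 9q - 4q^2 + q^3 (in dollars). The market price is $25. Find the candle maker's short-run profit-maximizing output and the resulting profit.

AVC = 9 - 4q + q^2; min AVC = $5 at q = 2. Since P = $25 ≥ min AVC, the firm produces.
MC = 9 - 8q + 3q^2. Setting P = MC and taking the root on the rising branch gives q* = 4.
TR = 25·4 = 100. TC = 147 + 36 = 183. Profit = 100 − 183 = -$83.
That loss of $83 beats the $147 the firm would lose by shutting down; producing recovers $64 of fixed cost.

Profit = -$83 at q = 4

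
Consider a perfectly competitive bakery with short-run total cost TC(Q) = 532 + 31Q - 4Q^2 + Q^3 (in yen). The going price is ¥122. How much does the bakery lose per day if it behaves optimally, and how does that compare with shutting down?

AVC = 31 - 4Q + Q^2 has its minimum ¥27 at Q = 2; price ¥122 clears that bar, so the firm operates.
With MC = 31 - 8Q + 3Q^2, P = MC on the upward-sloping part at Q* = 7.
TR = 122·7 = 854. TC = 532 + 364 = 896. Profit = 854 − 896 = -¥42.
That loss of ¥42 beats the ¥532 the firm would lose by shutting down; producing recovers ¥490 of fixed cost.

Profit = -¥42 at Q = 7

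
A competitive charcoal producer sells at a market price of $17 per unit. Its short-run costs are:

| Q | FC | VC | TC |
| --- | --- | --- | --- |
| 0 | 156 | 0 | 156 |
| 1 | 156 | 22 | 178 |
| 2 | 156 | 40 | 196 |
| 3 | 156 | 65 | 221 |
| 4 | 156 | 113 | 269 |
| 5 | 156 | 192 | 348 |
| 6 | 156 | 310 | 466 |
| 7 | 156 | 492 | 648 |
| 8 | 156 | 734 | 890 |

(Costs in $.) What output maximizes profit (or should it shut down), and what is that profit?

Profit at each row (π = 17Q − TC): Q=0: -156; Q=1: -161; Q=2: -162; Q=3: -170; Q=4: -201; Q=5: -263; Q=6: -364; Q=7: -529; Q=8: -754.
Profit is highest at Q = 0. Equivalently, the lowest AVC in the table is 40/2 ≈ $20 at Q = 2, and P = $17 falls below it — price never covers variable cost, so the firm shuts down and loses only its fixed cost.

Q = 0 (shut down); profit = -$156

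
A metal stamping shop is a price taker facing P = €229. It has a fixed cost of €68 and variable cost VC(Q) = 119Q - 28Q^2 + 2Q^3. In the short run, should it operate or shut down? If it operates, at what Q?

From TC, MC = TC'(Q) = 119 - 56Q + 6Q^2 and AVC = VC/Q = 119 - 28Q + 2Q^2.
AVC is minimized where dAVC/dQ = -28 + 4Q = 0, at Q = 7; min AVC = 119 - 28·7 + 2·7^2 = €21.
Because €229 ≥ €21, revenue can cover variable cost; the firm operates.
Solving P = MC: -110 - 56Q + 6Q^2 = 0 ⇒ Q = -5/3 or 11. On the upward-sloping branch, Q* = 11.
Check: AVC at Q = 11 is €53 ≤ P, so revenue covers variable cost.
Profit = P·Q − TC = 229·11 − 651 = €1868.

Produce at Q = 11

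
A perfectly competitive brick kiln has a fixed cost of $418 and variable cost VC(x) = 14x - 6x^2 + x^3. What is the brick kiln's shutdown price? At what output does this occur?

Short-run supply begins at min AVC. From VC = 14x - 6x^2 + x^3, AVC = 14 - 6x + x^2.
At the minimum of AVC, MC = AVC. MC = 14 - 12x + 3x^2; setting MC = AVC gives 2x^2 - 6x = 0, so x = 3. min AVC = 5.
The firm shuts down for any P below $5.

$5 per unit, at x = 3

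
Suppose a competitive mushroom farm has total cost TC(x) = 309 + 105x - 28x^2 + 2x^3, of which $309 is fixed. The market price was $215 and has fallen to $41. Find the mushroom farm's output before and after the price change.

Output falls from 11 to 8

AVC = 105 - 28x + 2x^2, minimized at x = 7 where min AVC = $7. MC = 105 - 56x + 6x^2.
At P = $215 ≥ min AVC, set P = MC on the rising branch: x = 11.
At P = $41 ≥ min AVC, set P = MC: x = 8. The firm stays open but cuts output.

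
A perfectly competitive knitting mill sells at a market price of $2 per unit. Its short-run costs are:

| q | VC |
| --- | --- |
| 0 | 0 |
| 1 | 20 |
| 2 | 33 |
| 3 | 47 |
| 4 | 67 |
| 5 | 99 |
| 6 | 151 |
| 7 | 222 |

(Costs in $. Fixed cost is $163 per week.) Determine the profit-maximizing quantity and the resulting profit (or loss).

Profit at each row (π = 2q − TC): q=0: -163; q=1: -181; q=2: -192; q=3: -204; q=4: -222; q=5: -252; q=6: -302; q=7: -371.
Profit is highest at q = 0. Equivalently, the lowest AVC in the table is 47/3 ≈ $15.67 at q = 3, and P = $2 falls below it — price never covers variable cost, so the firm shuts down and loses only its fixed cost.

q = 0 (shut down); profit = -$163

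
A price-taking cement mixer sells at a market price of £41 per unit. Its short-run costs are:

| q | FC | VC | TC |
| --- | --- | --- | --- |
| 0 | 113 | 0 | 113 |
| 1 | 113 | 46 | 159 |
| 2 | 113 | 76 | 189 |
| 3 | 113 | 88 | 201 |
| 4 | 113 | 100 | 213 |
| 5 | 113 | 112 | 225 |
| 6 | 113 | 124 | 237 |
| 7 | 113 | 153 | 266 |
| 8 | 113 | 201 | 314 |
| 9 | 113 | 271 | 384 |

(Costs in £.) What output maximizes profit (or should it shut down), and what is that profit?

Tabulate TR − TC: q=0: -113; q=1: -118; q=2: -107; q=3: -78; q=4: -49; q=5: -20; q=6: 9; q=7: 21; q=8: 14; q=9: -15.
Profit is maximized at q = 7. AVC there is 153/7 = £21.86 ≤ P, so producing beats shutting down (which would give -£113).

q = 7; profit = £21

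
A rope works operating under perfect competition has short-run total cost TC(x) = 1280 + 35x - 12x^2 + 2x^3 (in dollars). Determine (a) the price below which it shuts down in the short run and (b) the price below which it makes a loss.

Shutdown price = $17; break-even price = $227

AVC = 35 - 12x + 2x^2; minimized at x = 3, giving min AVC = $17. That is the shutdown price.
ATC = 1280/x + 35 - 12x + 2x^2. Setting dATC/dx = −1280/x^2 − 12 + 4x = 0 gives x = 8 (since 4·8^3 − 12·8^2 = 1280).
min ATC = 1280/8 + 35 − 12·8 + 2·8^2 = $227. That is the break-even price.
Between these two prices the firm operates at a loss; above $227 it earns a profit.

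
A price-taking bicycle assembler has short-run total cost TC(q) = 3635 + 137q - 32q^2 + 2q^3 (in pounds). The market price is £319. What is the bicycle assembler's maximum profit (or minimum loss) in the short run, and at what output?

Profit = -£255 at q = 13

AVC = 137 - 32q + 2q^2; min AVC = £9 at q = 8. Since P = £319 ≥ min AVC, the firm produces.
MC = 137 - 64q + 6q^2. Setting P = MC and taking the root on the rising branch gives q* = 13.
TR = 319·13 = 4147. TC = 3635 + 767 = 4402. Profit = 4147 − 4402 = -£255.
That loss of £255 beats the £3635 the firm would lose by shutting down; producing recovers £3380 of fixed cost.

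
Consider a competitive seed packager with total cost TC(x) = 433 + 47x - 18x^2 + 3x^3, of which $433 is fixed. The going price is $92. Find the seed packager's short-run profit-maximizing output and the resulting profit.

AVC = 47 - 18x + 3x^2 has its minimum $20 at x = 3; price $92 clears that bar, so the firm operates.
MC = 47 - 36x + 9x^2. Setting P = MC and taking the root on the rising branch gives x* = 5.
TR = 92·5 = 460. TC = 433 + 160 = 593. Profit = 460 − 593 = -$133.
By producing, the firm covers all variable cost plus $300 of fixed cost; shutting down would lose the full $433.

Profit = -$133 at x = 5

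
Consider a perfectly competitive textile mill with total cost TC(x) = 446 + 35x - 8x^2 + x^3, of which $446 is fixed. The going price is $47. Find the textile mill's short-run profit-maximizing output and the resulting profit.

Profit = -$302 at x = 6

AVC = 35 - 8x + x^2; min AVC = $19 at x = 4. Since P = $47 ≥ min AVC, the firm produces.
MC = 35 - 16x + 3x^2. Setting P = MC and taking the root on the rising branch gives x* = 6.
TR = 47·6 = 282. TC = 446 + 138 = 584. Profit = 282 − 584 = -$302.
That loss of $302 beats the $446 the firm would lose by shutting down; producing recovers $144 of fixed cost.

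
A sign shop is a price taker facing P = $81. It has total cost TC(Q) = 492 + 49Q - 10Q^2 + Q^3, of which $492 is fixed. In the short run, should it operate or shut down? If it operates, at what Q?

Produce at Q = 8

Strip out fixed cost: VC = 49Q - 10Q^2 + Q^3. Then AVC = 49 - 10Q + Q^2 and MC = 49 - 20Q + 3Q^2.
AVC hits its minimum where MC = AVC, at Q = 5, giving min AVC = 49 - 10·5 + 5^2 = $24.
Since P = $81 ≥ min AVC = $24, price covers variable cost and the firm should produce.
Set P = MC: 81 = 49 - 20Q + 3Q^2 → -32 - 20Q + 3Q^2 = 0. The roots are Q = -4/3 and Q = 8; the profit-maximizing output is on the rising part of MC, so Q* = 8.
Check: AVC at Q = 8 is $33 ≤ P, so revenue covers variable cost.
Profit = P·Q − TC = 81·8 − 756 = -$108, a loss, but smaller than the $492 fixed cost the firm would lose by shutting down.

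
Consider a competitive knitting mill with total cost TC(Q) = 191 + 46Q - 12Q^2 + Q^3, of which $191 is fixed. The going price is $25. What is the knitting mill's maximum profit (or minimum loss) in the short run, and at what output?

AVC = 46 - 12Q + Q^2 has its minimum $10 at Q = 6; price $25 clears that bar, so the firm operates.
MC = 46 - 24Q + 3Q^2. Setting P = MC and taking the root on the rising branch gives Q* = 7.
TR = 25·7 = 175. TC = 191 + 77 = 268. Profit = 175 − 268 = -$93.
That loss of $93 beats the $191 the firm would lose by shutting down; producing recovers $98 of fixed cost.

Profit = -$93 at Q = 7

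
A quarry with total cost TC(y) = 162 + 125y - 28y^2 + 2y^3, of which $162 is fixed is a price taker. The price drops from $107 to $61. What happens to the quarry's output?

AVC = 125 - 28y + 2y^2, minimized at y = 7 where min AVC = $27. MC = 125 - 56y + 6y^2.
With P = $107 above the shutdown price, P = MC gives y = 9.
At P = $61 ≥ min AVC, set P = MC: y = 8. The firm stays open but cuts output.

Output falls from 9 to 8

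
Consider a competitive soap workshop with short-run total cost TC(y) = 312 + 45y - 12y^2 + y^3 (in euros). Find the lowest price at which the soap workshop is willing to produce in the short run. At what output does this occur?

Short-run supply begins at min AVC. From VC = 45y - 12y^2 + y^3, AVC = 45 - 12y + y^2.
At the minimum of AVC, MC = AVC. MC = 45 - 24y + 3y^2; setting MC = AVC gives 2y^2 - 12y = 0, so y = 6. min AVC = 9.
For P < €9 the firm produces nothing.

€9 per unit, at y = 6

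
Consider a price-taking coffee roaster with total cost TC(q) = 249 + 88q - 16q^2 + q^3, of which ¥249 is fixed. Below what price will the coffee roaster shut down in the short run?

Short-run supply begins at min AVC. From VC = 88q - 16q^2 + q^3, AVC = 88 - 16q + q^2.
At the minimum of AVC, MC = AVC. MC = 88 - 32q + 3q^2; setting MC = AVC gives 2q^2 - 16q = 0, so q = 8. min AVC = 24.
For P < ¥24 the firm produces nothing.

¥24 per unit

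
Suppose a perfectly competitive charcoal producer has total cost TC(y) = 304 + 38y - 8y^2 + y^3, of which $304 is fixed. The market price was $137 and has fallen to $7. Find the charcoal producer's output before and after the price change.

MC = 38 - 16y + 3y^2; the shutdown threshold is min AVC = $22 (at y = 4).
With P = $137 above the shutdown price, P = MC gives y = 9.
At P = $7 < min AVC = $22, price no longer covers variable cost at any output, so the firm shuts down: y = 0.

Output falls from 9 to 0 (the firm shuts down)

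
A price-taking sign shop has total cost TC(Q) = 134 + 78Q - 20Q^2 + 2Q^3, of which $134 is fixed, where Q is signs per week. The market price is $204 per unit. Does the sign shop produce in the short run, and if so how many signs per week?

From TC, MC = TC'(Q) = 78 - 40Q + 6Q^2 and AVC = VC/Q = 78 - 20Q + 2Q^2.
AVC is minimized where dAVC/dQ = -20 + 4Q = 0, at Q = 5; min AVC = 78 - 20·5 + 2·5^2 = $28.
Because $204 ≥ $28, revenue can cover variable cost; the firm operates.
Set P = MC: 204 = 78 - 40Q + 6Q^2 → -126 - 40Q + 6Q^2 = 0. The roots are Q = -7/3 and Q = 9; the profit-maximizing output is on the rising part of MC, so Q* = 9.
Check: AVC at Q = 9 is $60 ≤ P, so revenue covers variable cost.
Profit = P·Q − TC = 204·9 − 674 = $1162.

Produce at Q = 9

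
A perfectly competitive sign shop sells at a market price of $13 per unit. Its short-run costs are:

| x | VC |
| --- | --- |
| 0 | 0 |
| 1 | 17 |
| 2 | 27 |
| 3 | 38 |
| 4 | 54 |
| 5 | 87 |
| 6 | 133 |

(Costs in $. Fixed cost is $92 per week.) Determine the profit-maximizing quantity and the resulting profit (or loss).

x = 3; profit = -$91

Compute π = P·x − TC at each output: x=0: -92; x=1: -96; x=2: -93; x=3: -91; x=4: -94; x=5: -114; x=6: -147.
Profit is maximized at x = 3. AVC there is 38/3 = $12.67 ≤ P, so producing beats shutting down (which would give -$92).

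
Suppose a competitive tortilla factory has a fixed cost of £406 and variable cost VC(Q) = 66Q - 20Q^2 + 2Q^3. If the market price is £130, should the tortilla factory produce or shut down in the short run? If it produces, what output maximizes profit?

From TC, MC = TC'(Q) = 66 - 40Q + 6Q^2 and AVC = VC/Q = 66 - 20Q + 2Q^2.
The AVC parabola has its vertex at Q = 20/4 = 5, where AVC = 66 - 20·5 + 2·5^2 = £16.
Because £130 ≥ £16, revenue can cover variable cost; the firm operates.
Solving P = MC: -64 - 40Q + 6Q^2 = 0 ⇒ Q = -4/3 or 8. On the upward-sloping branch, Q* = 8.
Check: AVC at Q = 8 is £34 ≤ P, so revenue covers variable cost.
Profit = P·Q − TC = 130·8 − 678 = £362.

Produce at Q = 8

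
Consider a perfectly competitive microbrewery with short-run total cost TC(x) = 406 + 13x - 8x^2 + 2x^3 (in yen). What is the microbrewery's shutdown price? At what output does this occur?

¥5 per unit, at x = 2

The firm shuts down when price falls below the minimum of average variable cost. AVC = VC/x = 13 - 8x + 2x^2.
dAVC/dx = -8 + 4x = 0 gives x = 2. min AVC = 13 - 8·2 + 2·2^2 = 5.
The firm shuts down for any P below ¥5.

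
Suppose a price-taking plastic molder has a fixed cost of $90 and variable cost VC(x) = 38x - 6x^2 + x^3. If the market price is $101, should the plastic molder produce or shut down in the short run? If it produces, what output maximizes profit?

Strip out fixed cost: VC = 38x - 6x^2 + x^3. Then AVC = 38 - 6x + x^2 and MC = 38 - 12x + 3x^2.
The AVC parabola has its vertex at x = 6/2 = 3, where AVC = 38 - 6·3 + 3^2 = $29.
P = $101 exceeds min AVC = $29, so the firm stays open.
P = MC gives -63 - 12x + 3x^2 = 0, with roots -3 and 7. Take the larger (rising MC): x* = 7.
Check: AVC at x = 7 is $45 ≤ P, so revenue covers variable cost.
Profit = P·x − TC = 101·7 − 405 = $302.

Produce at x = 7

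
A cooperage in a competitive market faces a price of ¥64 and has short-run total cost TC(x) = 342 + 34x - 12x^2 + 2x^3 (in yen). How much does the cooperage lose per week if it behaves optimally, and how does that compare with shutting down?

AVC = 34 - 12x + 2x^2 has its minimum ¥16 at x = 3; price ¥64 clears that bar, so the firm operates.
With MC = 34 - 24x + 6x^2, P = MC on the upward-sloping part at x* = 5.
TR = 64·5 = 320. TC = 342 + 120 = 462. Profit = 320 − 462 = -¥142.
Shutting down would mean losing the fixed cost of ¥342, so operating at a loss of ¥142 is better by ¥200.

Profit = -¥142 at x = 5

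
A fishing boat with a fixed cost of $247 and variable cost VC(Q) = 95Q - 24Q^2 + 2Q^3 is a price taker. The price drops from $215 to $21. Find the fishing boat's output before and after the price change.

AVC = 95 - 24Q + 2Q^2, minimized at Q = 6 where min AVC = $23. MC = 95 - 48Q + 6Q^2.
With P = $215 above the shutdown price, P = MC gives Q = 10.
At P = $21 < min AVC = $23, price no longer covers variable cost at any output, so the firm shuts down: Q = 0.

Output falls from 10 to 0 (the firm shuts down)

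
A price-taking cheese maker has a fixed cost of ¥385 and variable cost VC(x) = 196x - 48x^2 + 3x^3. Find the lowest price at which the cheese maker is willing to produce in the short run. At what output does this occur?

¥4 per unit, at x = 8

Short-run supply begins at min AVC. From VC = 196x - 48x^2 + 3x^3, AVC = 196 - 48x + 3x^2.
dAVC/dx = -48 + 6x = 0 gives x = 8. min AVC = 196 - 48·8 + 3·8^2 = 4.
So the shutdown price is ¥4.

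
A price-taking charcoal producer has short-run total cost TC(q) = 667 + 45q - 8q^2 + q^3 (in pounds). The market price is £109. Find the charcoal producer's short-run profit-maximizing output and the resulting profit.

AVC = 45 - 8q + q^2; min AVC = £29 at q = 4. Since P = £109 ≥ min AVC, the firm produces.
With MC = 45 - 16q + 3q^2, P = MC on the upward-sloping part at q* = 8.
TR = 109·8 = 872. TC = 667 + 360 = 1027. Profit = 872 − 1027 = -£155.
That loss of £155 beats the £667 the firm would lose by shutting down; producing recovers £512 of fixed cost.

Profit = -£155 at q = 8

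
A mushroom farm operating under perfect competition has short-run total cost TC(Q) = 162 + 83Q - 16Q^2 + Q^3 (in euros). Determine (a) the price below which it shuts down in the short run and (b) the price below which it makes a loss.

Shutdown price = €19; break-even price = €38

AVC = 83 - 16Q + Q^2; minimized at Q = 8, giving min AVC = €19. That is the shutdown price.
ATC = 162/Q + 83 - 16Q + Q^2. Setting dATC/dQ = −162/Q^2 − 16 + 2Q = 0 gives Q = 9 (since 2·9^3 − 16·9^2 = 162).
min ATC = 162/9 + 83 − 16·9 + 9^2 = €38. That is the break-even price.
For €19 ≤ P < €38 the firm produces at a loss; below €19 it shuts down.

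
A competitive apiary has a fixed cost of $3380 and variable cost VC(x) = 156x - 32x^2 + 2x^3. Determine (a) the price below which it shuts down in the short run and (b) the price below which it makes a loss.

Shutdown price = min AVC. AVC = 156 - 32x + 2x^2, with vertex at x = 8 and minimum $28.
ATC = 3380/x + 156 - 32x + 2x^2. Setting dATC/dx = −3380/x^2 − 32 + 4x = 0 gives x = 13 (since 4·13^3 − 32·13^2 = 3380).
min ATC = 3380/13 + 156 − 32·13 + 2·13^2 = $338. That is the break-even price.
Between these two prices the firm operates at a loss; above $338 it earns a profit.

Shutdown price = $28; break-even price = $338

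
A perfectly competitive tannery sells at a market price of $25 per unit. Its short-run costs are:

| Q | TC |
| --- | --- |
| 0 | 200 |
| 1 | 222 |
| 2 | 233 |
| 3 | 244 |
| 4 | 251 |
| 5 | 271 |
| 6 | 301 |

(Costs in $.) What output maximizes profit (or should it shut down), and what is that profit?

Q = 5; profit = -$146

Compute π = P·Q − TC at each output: Q=0: -200; Q=1: -197; Q=2: -183; Q=3: -169; Q=4: -151; Q=5: -146; Q=6: -151.
Profit is maximized at Q = 5. AVC there is 71/5 = $14.20 ≤ P, so producing beats shutting down (which would give -$200).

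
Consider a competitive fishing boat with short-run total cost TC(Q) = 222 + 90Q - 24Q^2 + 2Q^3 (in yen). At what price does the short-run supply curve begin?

The shutdown price is the minimum of AVC. VC = 90Q - 24Q^2 + 2Q^3, so AVC = 90 - 24Q + 2Q^2.
dAVC/dQ = -24 + 4Q = 0 gives Q = 6. min AVC = 90 - 24·6 + 2·6^2 = 18.
So the shutdown price is ¥18.

¥18 per unit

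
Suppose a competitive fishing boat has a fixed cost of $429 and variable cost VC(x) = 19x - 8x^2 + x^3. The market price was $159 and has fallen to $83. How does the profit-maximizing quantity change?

MC = 19 - 16x + 3x^2; the shutdown threshold is min AVC = $3 (at x = 4).
At P = $159 ≥ min AVC, set P = MC on the rising branch: x = 10.
At P = $83 ≥ min AVC, set P = MC: x = 8. The firm stays open but cuts output.

Output falls from 10 to 8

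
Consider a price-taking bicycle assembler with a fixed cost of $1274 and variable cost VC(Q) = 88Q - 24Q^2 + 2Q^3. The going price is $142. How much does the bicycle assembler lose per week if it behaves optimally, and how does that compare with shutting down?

AVC = 88 - 24Q + 2Q^2 has its minimum $16 at Q = 6; price $142 clears that bar, so the firm operates.
MC = 88 - 48Q + 6Q^2. Setting P = MC and taking the root on the rising branch gives Q* = 9.
TR = 142·9 = 1278. TC = 1274 + 306 = 1580. Profit = 1278 − 1580 = -$302.
By producing, the firm covers all variable cost plus $972 of fixed cost; shutting down would lose the full $1274.

Profit = -$302 at Q = 9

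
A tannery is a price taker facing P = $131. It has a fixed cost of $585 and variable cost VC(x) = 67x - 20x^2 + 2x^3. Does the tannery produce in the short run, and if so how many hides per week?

Produce at x = 8

From TC, MC = TC'(x) = 67 - 40x + 6x^2 and AVC = VC/x = 67 - 20x + 2x^2.
The AVC parabola has its vertex at x = 20/4 = 5, where AVC = 67 - 20·5 + 2·5^2 = $17.
Because $131 ≥ $17, revenue can cover variable cost; the firm operates.
Solving P = MC: -64 - 40x + 6x^2 = 0 ⇒ x = -4/3 or 8. On the upward-sloping branch, x* = 8.
Check: AVC at x = 8 is $35 ≤ P, so revenue covers variable cost.
Profit = P·x − TC = 131·8 − 865 = $183.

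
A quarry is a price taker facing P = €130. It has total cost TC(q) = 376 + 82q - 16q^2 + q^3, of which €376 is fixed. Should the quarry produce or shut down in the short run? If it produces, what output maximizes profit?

From TC, MC = TC'(q) = 82 - 32q + 3q^2 and AVC = VC/q = 82 - 16q + q^2.
The AVC parabola has its vertex at q = 16/2 = 8, where AVC = 82 - 16·8 + 8^2 = €18.
Because €130 ≥ €18, revenue can cover variable cost; the firm operates.
Set P = MC: 130 = 82 - 32q + 3q^2 → -48 - 32q + 3q^2 = 0. The roots are q = -4/3 and q = 12; the profit-maximizing output is on the rising part of MC, so q* = 12.
Check: AVC at q = 12 is €34 ≤ P, so revenue covers variable cost.
Profit = P·q − TC = 130·12 − 784 = €776.

Produce at q = 12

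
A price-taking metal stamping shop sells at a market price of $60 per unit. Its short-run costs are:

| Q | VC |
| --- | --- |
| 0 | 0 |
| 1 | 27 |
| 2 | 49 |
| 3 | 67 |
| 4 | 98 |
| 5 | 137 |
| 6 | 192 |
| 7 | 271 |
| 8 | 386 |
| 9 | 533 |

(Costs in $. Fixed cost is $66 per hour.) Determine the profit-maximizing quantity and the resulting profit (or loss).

Compute π = P·Q − TC at each output: Q=0: -66; Q=1: -33; Q=2: 5; Q=3: 47; Q=4: 76; Q=5: 97; Q=6: 102; Q=7: 83; Q=8: 28; Q=9: -59.
Profit is maximized at Q = 6. AVC there is 192/6 = $32 ≤ P, so producing beats shutting down (which would give -$66).

Q = 6; profit = $102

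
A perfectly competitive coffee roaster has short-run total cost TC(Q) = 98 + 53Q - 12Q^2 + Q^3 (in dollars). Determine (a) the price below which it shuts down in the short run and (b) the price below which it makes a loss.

Shutdown price = min AVC. AVC = 53 - 12Q + Q^2, with vertex at Q = 6 and minimum $17.
ATC = 98/Q + 53 - 12Q + Q^2. Setting dATC/dQ = −98/Q^2 − 12 + 2Q = 0 gives Q = 7 (since 2·7^3 − 12·7^2 = 98).
min ATC = 98/7 + 53 − 12·7 + 7^2 = $32. That is the break-even price.
Between these two prices the firm operates at a loss; above $32 it earns a profit.

Shutdown price = $17; break-even price = $32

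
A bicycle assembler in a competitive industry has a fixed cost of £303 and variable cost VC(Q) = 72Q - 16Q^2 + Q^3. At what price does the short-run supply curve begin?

£8 per unit

The firm shuts down when price falls below the minimum of average variable cost. AVC = VC/Q = 72 - 16Q + Q^2.
dAVC/dQ = -16 + 2Q = 0 gives Q = 8. min AVC = 72 - 16·8 + 8^2 = 8.
For P < £8 the firm produces nothing.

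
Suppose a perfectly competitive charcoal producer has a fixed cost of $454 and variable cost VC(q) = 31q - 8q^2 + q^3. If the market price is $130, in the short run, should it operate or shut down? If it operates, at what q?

Variable cost is VC = 31q - 8q^2 + q^3, so AVC = VC/q = 31 - 8q + q^2 and MC = dTC/dq = 31 - 16q + 3q^2.
AVC is minimized where dAVC/dq = -8 + 2q = 0, at q = 4; min AVC = 31 - 8·4 + 4^2 = $15.
Because $130 ≥ $15, revenue can cover variable cost; the firm operates.
Set P = MC: 130 = 31 - 16q + 3q^2 → -99 - 16q + 3q^2 = 0. The roots are q = -11/3 and q = 9; the profit-maximizing output is on the rising part of MC, so q* = 9.
Check: AVC at q = 9 is $40 ≤ P, so revenue covers variable cost.
Profit = P·q − TC = 130·9 − 814 = $356.

Produce at q = 9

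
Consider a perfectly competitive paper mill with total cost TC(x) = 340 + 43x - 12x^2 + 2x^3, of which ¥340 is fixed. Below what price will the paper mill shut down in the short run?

¥25 per unit

The shutdown price is the minimum of AVC. VC = 43x - 12x^2 + 2x^3, so AVC = 43 - 12x + 2x^2.
dAVC/dx = -12 + 4x = 0 gives x = 3. min AVC = 43 - 12·3 + 2·3^2 = 25.
The firm shuts down for any P below ¥25.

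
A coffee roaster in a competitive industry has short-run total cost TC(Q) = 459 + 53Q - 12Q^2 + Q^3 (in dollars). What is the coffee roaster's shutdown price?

Short-run supply begins at min AVC. From VC = 53Q - 12Q^2 + Q^3, AVC = 53 - 12Q + Q^2.
At the minimum of AVC, MC = AVC. MC = 53 - 24Q + 3Q^2; setting MC = AVC gives 2Q^2 - 12Q = 0, so Q = 6. min AVC = 17.
The firm shuts down for any P below $17.

$17 per unit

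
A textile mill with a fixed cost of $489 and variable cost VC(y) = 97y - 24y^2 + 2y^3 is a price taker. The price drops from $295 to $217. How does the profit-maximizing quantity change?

AVC = 97 - 24y + 2y^2, minimized at y = 6 where min AVC = $25. MC = 97 - 48y + 6y^2.
At P = $295 ≥ min AVC, set P = MC on the rising branch: y = 11.
At P = $217 ≥ min AVC, set P = MC: y = 10. The firm stays open but cuts output.

Output falls from 11 to 10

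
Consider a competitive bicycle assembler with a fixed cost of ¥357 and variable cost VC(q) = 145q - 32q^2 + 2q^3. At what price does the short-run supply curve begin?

¥17 per unit

The shutdown price is the minimum of AVC. VC = 145q - 32q^2 + 2q^3, so AVC = 145 - 32q + 2q^2.
At the minimum of AVC, MC = AVC. MC = 145 - 64q + 6q^2; setting MC = AVC gives 4q^2 - 32q = 0, so q = 8. min AVC = 17.
The firm shuts down for any P below ¥17.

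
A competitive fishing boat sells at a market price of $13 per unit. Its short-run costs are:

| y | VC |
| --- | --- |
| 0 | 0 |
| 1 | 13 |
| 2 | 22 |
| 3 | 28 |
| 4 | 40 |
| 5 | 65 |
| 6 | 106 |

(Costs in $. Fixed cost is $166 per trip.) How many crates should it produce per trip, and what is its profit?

y = 4; profit = -$154

Tabulate TR − TC: y=0: -166; y=1: -166; y=2: -162; y=3: -155; y=4: -154; y=5: -166; y=6: -194.
Profit is maximized at y = 4. AVC there is 40/4 = $10 ≤ P, so producing beats shutting down (which would give -$166).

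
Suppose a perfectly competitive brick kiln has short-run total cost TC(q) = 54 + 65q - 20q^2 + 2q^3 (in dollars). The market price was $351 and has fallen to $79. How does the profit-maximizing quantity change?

Output falls from 11 to 7

AVC = 65 - 20q + 2q^2, minimized at q = 5 where min AVC = $15. MC = 65 - 40q + 6q^2.
At P = $351 ≥ min AVC, set P = MC on the rising branch: q = 11.
At P = $79 ≥ min AVC, set P = MC: q = 7. The firm stays open but cuts output.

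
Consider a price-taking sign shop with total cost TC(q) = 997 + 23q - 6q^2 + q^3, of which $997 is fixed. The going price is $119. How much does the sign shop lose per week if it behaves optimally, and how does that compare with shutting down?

AVC = 23 - 6q + q^2; min AVC = $14 at q = 3. Since P = $119 ≥ min AVC, the firm produces.
MC = 23 - 12q + 3q^2. Setting P = MC and taking the root on the rising branch gives q* = 8.
TR = 119·8 = 952. TC = 997 + 312 = 1309. Profit = 952 − 1309 = -$357.
Shutting down would mean losing the fixed cost of $997, so operating at a loss of $357 is better by $640.

Profit = -$357 at q = 8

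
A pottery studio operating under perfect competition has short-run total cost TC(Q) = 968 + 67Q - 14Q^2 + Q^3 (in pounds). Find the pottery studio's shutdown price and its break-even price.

Shutdown price = £18; break-even price = £122

AVC = 67 - 14Q + Q^2; minimized at Q = 7, giving min AVC = £18. That is the shutdown price.
ATC = 968/Q + 67 - 14Q + Q^2. Setting dATC/dQ = −968/Q^2 − 14 + 2Q = 0 gives Q = 11 (since 2·11^3 − 14·11^2 = 968).
min ATC = 968/11 + 67 − 14·11 + 11^2 = £122. That is the break-even price.
Between these two prices the firm operates at a loss; above £122 it earns a profit.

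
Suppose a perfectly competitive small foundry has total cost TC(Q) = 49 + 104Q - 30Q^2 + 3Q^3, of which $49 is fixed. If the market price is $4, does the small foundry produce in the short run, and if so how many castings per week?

Strip out fixed cost: VC = 104Q - 30Q^2 + 3Q^3. Then AVC = 104 - 30Q + 3Q^2 and MC = 104 - 60Q + 9Q^2.
AVC hits its minimum where MC = AVC, at Q = 5, giving min AVC = 104 - 30·5 + 3·5^2 = $29.
With P < min AVC ($4 < $29), every unit sold adds to the loss.
Shutting down limits the loss to fixed cost, $49.

Shut down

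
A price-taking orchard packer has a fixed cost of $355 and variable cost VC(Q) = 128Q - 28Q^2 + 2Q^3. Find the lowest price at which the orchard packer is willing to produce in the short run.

$30 per unit

The firm shuts down when price falls below the minimum of average variable cost. AVC = VC/Q = 128 - 28Q + 2Q^2.
dAVC/dQ = -28 + 4Q = 0 gives Q = 7. min AVC = 128 - 28·7 + 2·7^2 = 30.
For P < $30 the firm produces nothing.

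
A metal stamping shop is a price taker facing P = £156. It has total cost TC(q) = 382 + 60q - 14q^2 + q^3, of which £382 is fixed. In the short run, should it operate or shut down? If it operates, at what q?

Variable cost is VC = 60q - 14q^2 + q^3, so AVC = VC/q = 60 - 14q + q^2 and MC = dTC/dq = 60 - 28q + 3q^2.
AVC is minimized where dAVC/dq = -14 + 2q = 0, at q = 7; min AVC = 60 - 14·7 + 7^2 = £11.
Because £156 ≥ £11, revenue can cover variable cost; the firm operates.
Set P = MC: 156 = 60 - 28q + 3q^2 → -96 - 28q + 3q^2 = 0. The roots are q = -8/3 and q = 12; the profit-maximizing output is on the rising part of MC, so q* = 12.
Check: AVC at q = 12 is £36 ≤ P, so revenue covers variable cost.
Profit = P·q − TC = 156·12 − 814 = £1058.

Produce at q = 12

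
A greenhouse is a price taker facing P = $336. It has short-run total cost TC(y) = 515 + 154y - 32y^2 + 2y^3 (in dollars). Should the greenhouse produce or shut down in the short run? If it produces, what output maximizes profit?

Produce at y = 13

From TC, MC = TC'(y) = 154 - 64y + 6y^2 and AVC = VC/y = 154 - 32y + 2y^2.
The AVC parabola has its vertex at y = 32/4 = 8, where AVC = 154 - 32·8 + 2·8^2 = $26.
Since P = $336 ≥ min AVC = $26, price covers variable cost and the firm should produce.
P = MC gives -182 - 64y + 6y^2 = 0, with roots -7/3 and 13. Take the larger (rising MC): y* = 13.
Check: AVC at y = 13 is $76 ≤ P, so revenue covers variable cost.
Profit = P·y − TC = 336·13 − 1503 = $2865.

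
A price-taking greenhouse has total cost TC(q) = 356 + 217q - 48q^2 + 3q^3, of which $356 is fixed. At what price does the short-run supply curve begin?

$25 per unit

The shutdown price is the minimum of AVC. VC = 217q - 48q^2 + 3q^3, so AVC = 217 - 48q + 3q^2.
dAVC/dq = -48 + 6q = 0 gives q = 8. min AVC = 217 - 48·8 + 3·8^2 = 25.
So the shutdown price is $25.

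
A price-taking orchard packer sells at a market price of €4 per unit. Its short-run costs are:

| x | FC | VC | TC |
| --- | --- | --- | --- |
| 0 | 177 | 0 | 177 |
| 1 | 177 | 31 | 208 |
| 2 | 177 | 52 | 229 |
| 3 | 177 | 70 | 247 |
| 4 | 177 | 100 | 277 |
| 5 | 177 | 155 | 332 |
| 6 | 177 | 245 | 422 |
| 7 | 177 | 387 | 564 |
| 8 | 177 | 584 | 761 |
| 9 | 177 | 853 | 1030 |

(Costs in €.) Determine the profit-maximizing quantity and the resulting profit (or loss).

x = 0 (shut down); profit = -€177

Tabulate TR − TC: x=0: -177; x=1: -204; x=2: -221; x=3: -235; x=4: -261; x=5: -312; x=6: -398; x=7: -536; x=8: -729; x=9: -994.
Profit is highest at x = 0. Equivalently, the lowest AVC in the table is 70/3 ≈ €23.33 at x = 3, and P = €4 falls below it — price never covers variable cost, so the firm shuts down and loses only its fixed cost.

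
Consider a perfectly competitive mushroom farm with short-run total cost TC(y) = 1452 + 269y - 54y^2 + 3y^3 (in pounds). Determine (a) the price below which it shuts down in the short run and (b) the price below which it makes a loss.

AVC = 269 - 54y + 3y^2; minimized at y = 9, giving min AVC = £26. That is the shutdown price.
ATC = 1452/y + 269 - 54y + 3y^2. Setting dATC/dy = −1452/y^2 − 54 + 6y = 0 gives y = 11 (since 6·11^3 − 54·11^2 = 1452).
min ATC = 1452/11 + 269 − 54·11 + 3·11^2 = £170. That is the break-even price.
For £26 ≤ P < £170 the firm produces at a loss; below £26 it shuts down.

Shutdown price = £26; break-even price = £170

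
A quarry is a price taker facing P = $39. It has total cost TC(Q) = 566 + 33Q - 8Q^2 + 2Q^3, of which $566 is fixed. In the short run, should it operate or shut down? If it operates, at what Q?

Produce at Q = 3

From TC, MC = TC'(Q) = 33 - 16Q + 6Q^2 and AVC = VC/Q = 33 - 8Q + 2Q^2.
AVC is minimized where dAVC/dQ = -8 + 4Q = 0, at Q = 2; min AVC = 33 - 8·2 + 2·2^2 = $25.
Because $39 ≥ $25, revenue can cover variable cost; the firm operates.
Set P = MC: 39 = 33 - 16Q + 6Q^2 → -6 - 16Q + 6Q^2 = 0. The roots are Q = -1/3 and Q = 3; the profit-maximizing output is on the rising part of MC, so Q* = 3.
Check: AVC at Q = 3 is $27 ≤ P, so revenue covers variable cost.
Profit = P·Q − TC = 39·3 − 647 = -$530, a loss, but smaller than the $566 fixed cost the firm would lose by shutting down.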